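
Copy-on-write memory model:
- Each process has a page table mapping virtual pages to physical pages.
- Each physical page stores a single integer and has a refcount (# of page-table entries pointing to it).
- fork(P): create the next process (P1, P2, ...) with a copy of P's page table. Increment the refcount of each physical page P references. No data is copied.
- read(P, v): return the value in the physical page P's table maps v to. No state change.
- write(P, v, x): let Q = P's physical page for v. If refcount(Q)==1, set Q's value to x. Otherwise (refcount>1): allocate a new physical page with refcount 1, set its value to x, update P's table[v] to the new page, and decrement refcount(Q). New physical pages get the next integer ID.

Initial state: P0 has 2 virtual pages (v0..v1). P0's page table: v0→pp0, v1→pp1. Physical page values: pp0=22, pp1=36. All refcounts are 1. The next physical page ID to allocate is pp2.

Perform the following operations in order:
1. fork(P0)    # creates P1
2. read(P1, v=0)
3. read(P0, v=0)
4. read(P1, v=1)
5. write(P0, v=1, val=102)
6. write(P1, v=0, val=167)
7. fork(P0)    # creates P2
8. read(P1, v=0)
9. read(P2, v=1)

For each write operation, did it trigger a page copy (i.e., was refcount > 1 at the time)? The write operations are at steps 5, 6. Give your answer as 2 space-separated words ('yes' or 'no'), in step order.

Op 1: fork(P0) -> P1. 2 ppages; refcounts: pp0:2 pp1:2
Op 2: read(P1, v0) -> 22. No state change.
Op 3: read(P0, v0) -> 22. No state change.
Op 4: read(P1, v1) -> 36. No state change.
Op 5: write(P0, v1, 102). refcount(pp1)=2>1 -> COPY to pp2. 3 ppages; refcounts: pp0:2 pp1:1 pp2:1
Op 6: write(P1, v0, 167). refcount(pp0)=2>1 -> COPY to pp3. 4 ppages; refcounts: pp0:1 pp1:1 pp2:1 pp3:1
Op 7: fork(P0) -> P2. 4 ppages; refcounts: pp0:2 pp1:1 pp2:2 pp3:1
Op 8: read(P1, v0) -> 167. No state change.
Op 9: read(P2, v1) -> 102. No state change.

yes yes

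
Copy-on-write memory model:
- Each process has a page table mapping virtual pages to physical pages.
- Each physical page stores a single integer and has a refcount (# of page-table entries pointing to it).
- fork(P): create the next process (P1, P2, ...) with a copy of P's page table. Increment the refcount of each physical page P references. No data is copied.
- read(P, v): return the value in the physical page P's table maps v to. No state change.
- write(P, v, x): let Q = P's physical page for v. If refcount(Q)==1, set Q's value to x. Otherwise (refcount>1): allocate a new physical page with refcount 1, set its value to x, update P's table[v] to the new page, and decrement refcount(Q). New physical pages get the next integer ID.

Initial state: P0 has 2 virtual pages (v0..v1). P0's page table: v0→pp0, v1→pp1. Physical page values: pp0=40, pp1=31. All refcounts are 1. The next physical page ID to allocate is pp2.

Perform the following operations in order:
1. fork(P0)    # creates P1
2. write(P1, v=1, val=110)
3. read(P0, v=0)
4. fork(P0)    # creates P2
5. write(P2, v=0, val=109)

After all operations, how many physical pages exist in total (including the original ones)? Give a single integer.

Answer: 4

Derivation:
Op 1: fork(P0) -> P1. 2 ppages; refcounts: pp0:2 pp1:2
Op 2: write(P1, v1, 110). refcount(pp1)=2>1 -> COPY to pp2. 3 ppages; refcounts: pp0:2 pp1:1 pp2:1
Op 3: read(P0, v0) -> 40. No state change.
Op 4: fork(P0) -> P2. 3 ppages; refcounts: pp0:3 pp1:2 pp2:1
Op 5: write(P2, v0, 109). refcount(pp0)=3>1 -> COPY to pp3. 4 ppages; refcounts: pp0:2 pp1:2 pp2:1 pp3:1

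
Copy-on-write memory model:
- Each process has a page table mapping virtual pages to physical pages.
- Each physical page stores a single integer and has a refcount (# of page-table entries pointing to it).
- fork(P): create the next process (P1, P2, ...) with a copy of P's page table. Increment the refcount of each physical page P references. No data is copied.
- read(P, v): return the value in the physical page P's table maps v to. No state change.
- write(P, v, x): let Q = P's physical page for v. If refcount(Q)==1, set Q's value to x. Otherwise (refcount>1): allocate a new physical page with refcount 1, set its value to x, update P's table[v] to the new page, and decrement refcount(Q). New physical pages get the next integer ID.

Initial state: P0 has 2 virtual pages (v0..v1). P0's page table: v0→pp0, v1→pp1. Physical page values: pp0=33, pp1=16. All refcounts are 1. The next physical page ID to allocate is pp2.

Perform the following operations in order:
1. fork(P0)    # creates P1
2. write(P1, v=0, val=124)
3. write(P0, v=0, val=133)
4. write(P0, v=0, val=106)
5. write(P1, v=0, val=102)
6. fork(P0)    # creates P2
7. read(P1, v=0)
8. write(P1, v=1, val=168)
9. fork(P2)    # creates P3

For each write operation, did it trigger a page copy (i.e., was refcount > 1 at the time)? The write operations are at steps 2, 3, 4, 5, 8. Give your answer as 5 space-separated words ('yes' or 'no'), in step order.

Op 1: fork(P0) -> P1. 2 ppages; refcounts: pp0:2 pp1:2
Op 2: write(P1, v0, 124). refcount(pp0)=2>1 -> COPY to pp2. 3 ppages; refcounts: pp0:1 pp1:2 pp2:1
Op 3: write(P0, v0, 133). refcount(pp0)=1 -> write in place. 3 ppages; refcounts: pp0:1 pp1:2 pp2:1
Op 4: write(P0, v0, 106). refcount(pp0)=1 -> write in place. 3 ppages; refcounts: pp0:1 pp1:2 pp2:1
Op 5: write(P1, v0, 102). refcount(pp2)=1 -> write in place. 3 ppages; refcounts: pp0:1 pp1:2 pp2:1
Op 6: fork(P0) -> P2. 3 ppages; refcounts: pp0:2 pp1:3 pp2:1
Op 7: read(P1, v0) -> 102. No state change.
Op 8: write(P1, v1, 168). refcount(pp1)=3>1 -> COPY to pp3. 4 ppages; refcounts: pp0:2 pp1:2 pp2:1 pp3:1
Op 9: fork(P2) -> P3. 4 ppages; refcounts: pp0:3 pp1:3 pp2:1 pp3:1

yes no no no yes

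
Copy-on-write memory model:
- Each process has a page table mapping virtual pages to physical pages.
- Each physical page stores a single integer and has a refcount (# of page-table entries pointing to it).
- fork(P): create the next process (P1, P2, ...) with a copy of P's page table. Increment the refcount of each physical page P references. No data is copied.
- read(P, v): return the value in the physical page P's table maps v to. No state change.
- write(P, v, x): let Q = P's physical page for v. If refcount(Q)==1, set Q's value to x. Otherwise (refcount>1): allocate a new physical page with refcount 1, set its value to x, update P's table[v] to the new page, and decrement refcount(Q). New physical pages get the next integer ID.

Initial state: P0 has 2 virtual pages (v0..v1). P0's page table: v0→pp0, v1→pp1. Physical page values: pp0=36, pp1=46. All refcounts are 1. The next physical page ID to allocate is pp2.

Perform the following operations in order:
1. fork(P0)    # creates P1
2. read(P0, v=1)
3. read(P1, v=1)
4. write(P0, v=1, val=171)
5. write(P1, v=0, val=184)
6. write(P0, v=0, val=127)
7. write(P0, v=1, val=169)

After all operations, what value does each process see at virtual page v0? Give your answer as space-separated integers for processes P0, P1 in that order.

Op 1: fork(P0) -> P1. 2 ppages; refcounts: pp0:2 pp1:2
Op 2: read(P0, v1) -> 46. No state change.
Op 3: read(P1, v1) -> 46. No state change.
Op 4: write(P0, v1, 171). refcount(pp1)=2>1 -> COPY to pp2. 3 ppages; refcounts: pp0:2 pp1:1 pp2:1
Op 5: write(P1, v0, 184). refcount(pp0)=2>1 -> COPY to pp3. 4 ppages; refcounts: pp0:1 pp1:1 pp2:1 pp3:1
Op 6: write(P0, v0, 127). refcount(pp0)=1 -> write in place. 4 ppages; refcounts: pp0:1 pp1:1 pp2:1 pp3:1
Op 7: write(P0, v1, 169). refcount(pp2)=1 -> write in place. 4 ppages; refcounts: pp0:1 pp1:1 pp2:1 pp3:1
P0: v0 -> pp0 = 127
P1: v0 -> pp3 = 184

Answer: 127 184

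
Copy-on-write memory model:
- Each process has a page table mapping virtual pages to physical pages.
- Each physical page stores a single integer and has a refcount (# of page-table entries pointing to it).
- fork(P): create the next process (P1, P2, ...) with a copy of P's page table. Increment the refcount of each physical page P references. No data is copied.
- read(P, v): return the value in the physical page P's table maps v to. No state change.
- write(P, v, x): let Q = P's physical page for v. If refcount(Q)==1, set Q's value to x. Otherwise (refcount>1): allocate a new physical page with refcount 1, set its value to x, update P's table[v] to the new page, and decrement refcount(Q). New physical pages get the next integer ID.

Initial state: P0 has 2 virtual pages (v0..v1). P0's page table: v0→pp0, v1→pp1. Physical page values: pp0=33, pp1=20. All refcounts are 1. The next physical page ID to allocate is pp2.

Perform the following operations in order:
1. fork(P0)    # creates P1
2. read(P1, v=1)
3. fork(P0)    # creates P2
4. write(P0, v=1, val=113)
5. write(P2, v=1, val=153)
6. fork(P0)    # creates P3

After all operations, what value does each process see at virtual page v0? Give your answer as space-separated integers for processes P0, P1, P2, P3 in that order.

Answer: 33 33 33 33

Derivation:
Op 1: fork(P0) -> P1. 2 ppages; refcounts: pp0:2 pp1:2
Op 2: read(P1, v1) -> 20. No state change.
Op 3: fork(P0) -> P2. 2 ppages; refcounts: pp0:3 pp1:3
Op 4: write(P0, v1, 113). refcount(pp1)=3>1 -> COPY to pp2. 3 ppages; refcounts: pp0:3 pp1:2 pp2:1
Op 5: write(P2, v1, 153). refcount(pp1)=2>1 -> COPY to pp3. 4 ppages; refcounts: pp0:3 pp1:1 pp2:1 pp3:1
Op 6: fork(P0) -> P3. 4 ppages; refcounts: pp0:4 pp1:1 pp2:2 pp3:1
P0: v0 -> pp0 = 33
P1: v0 -> pp0 = 33
P2: v0 -> pp0 = 33
P3: v0 -> pp0 = 33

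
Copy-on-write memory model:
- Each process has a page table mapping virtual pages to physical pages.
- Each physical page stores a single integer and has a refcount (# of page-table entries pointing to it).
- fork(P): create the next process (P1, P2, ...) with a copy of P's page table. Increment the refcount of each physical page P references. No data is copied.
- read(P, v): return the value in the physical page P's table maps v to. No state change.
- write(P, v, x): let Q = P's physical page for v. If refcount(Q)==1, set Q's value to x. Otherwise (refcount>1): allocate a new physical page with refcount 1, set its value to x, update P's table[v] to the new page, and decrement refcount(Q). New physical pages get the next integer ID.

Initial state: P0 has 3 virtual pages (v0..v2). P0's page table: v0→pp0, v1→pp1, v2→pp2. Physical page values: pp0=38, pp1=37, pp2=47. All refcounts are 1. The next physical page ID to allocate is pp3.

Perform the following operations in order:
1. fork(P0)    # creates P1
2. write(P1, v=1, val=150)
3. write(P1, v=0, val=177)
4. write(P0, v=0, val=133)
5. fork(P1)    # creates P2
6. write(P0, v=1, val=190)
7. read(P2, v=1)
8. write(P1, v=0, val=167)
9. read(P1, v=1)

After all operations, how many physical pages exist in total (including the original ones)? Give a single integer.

Op 1: fork(P0) -> P1. 3 ppages; refcounts: pp0:2 pp1:2 pp2:2
Op 2: write(P1, v1, 150). refcount(pp1)=2>1 -> COPY to pp3. 4 ppages; refcounts: pp0:2 pp1:1 pp2:2 pp3:1
Op 3: write(P1, v0, 177). refcount(pp0)=2>1 -> COPY to pp4. 5 ppages; refcounts: pp0:1 pp1:1 pp2:2 pp3:1 pp4:1
Op 4: write(P0, v0, 133). refcount(pp0)=1 -> write in place. 5 ppages; refcounts: pp0:1 pp1:1 pp2:2 pp3:1 pp4:1
Op 5: fork(P1) -> P2. 5 ppages; refcounts: pp0:1 pp1:1 pp2:3 pp3:2 pp4:2
Op 6: write(P0, v1, 190). refcount(pp1)=1 -> write in place. 5 ppages; refcounts: pp0:1 pp1:1 pp2:3 pp3:2 pp4:2
Op 7: read(P2, v1) -> 150. No state change.
Op 8: write(P1, v0, 167). refcount(pp4)=2>1 -> COPY to pp5. 6 ppages; refcounts: pp0:1 pp1:1 pp2:3 pp3:2 pp4:1 pp5:1
Op 9: read(P1, v1) -> 150. No state change.

Answer: 6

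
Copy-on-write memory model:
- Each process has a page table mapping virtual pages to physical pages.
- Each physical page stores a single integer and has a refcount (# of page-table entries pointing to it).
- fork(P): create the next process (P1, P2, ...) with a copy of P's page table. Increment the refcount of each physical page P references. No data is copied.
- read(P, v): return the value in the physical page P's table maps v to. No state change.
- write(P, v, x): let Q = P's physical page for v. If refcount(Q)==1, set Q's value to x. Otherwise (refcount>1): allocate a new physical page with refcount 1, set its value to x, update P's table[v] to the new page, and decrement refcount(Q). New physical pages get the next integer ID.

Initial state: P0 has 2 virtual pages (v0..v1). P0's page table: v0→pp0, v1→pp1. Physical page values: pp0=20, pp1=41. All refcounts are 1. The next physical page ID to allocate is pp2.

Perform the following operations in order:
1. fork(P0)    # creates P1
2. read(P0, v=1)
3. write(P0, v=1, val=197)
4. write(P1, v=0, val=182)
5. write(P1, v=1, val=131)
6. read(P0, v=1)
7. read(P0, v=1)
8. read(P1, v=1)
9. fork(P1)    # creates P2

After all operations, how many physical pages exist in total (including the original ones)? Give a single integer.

Op 1: fork(P0) -> P1. 2 ppages; refcounts: pp0:2 pp1:2
Op 2: read(P0, v1) -> 41. No state change.
Op 3: write(P0, v1, 197). refcount(pp1)=2>1 -> COPY to pp2. 3 ppages; refcounts: pp0:2 pp1:1 pp2:1
Op 4: write(P1, v0, 182). refcount(pp0)=2>1 -> COPY to pp3. 4 ppages; refcounts: pp0:1 pp1:1 pp2:1 pp3:1
Op 5: write(P1, v1, 131). refcount(pp1)=1 -> write in place. 4 ppages; refcounts: pp0:1 pp1:1 pp2:1 pp3:1
Op 6: read(P0, v1) -> 197. No state change.
Op 7: read(P0, v1) -> 197. No state change.
Op 8: read(P1, v1) -> 131. No state change.
Op 9: fork(P1) -> P2. 4 ppages; refcounts: pp0:1 pp1:2 pp2:1 pp3:2

Answer: 4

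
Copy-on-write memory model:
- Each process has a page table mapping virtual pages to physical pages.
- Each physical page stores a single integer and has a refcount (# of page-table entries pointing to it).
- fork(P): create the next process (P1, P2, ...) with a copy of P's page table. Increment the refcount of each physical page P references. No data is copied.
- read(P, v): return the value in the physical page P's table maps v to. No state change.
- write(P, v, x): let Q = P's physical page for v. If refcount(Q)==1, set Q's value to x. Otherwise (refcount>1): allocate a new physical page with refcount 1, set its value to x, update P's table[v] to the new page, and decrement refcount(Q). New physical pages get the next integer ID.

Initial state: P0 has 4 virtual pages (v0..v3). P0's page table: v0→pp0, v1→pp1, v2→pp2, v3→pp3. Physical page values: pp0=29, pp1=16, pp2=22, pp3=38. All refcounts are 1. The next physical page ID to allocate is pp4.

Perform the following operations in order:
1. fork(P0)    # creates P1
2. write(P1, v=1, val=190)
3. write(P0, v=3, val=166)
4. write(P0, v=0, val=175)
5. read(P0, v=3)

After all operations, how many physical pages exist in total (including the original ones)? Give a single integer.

Op 1: fork(P0) -> P1. 4 ppages; refcounts: pp0:2 pp1:2 pp2:2 pp3:2
Op 2: write(P1, v1, 190). refcount(pp1)=2>1 -> COPY to pp4. 5 ppages; refcounts: pp0:2 pp1:1 pp2:2 pp3:2 pp4:1
Op 3: write(P0, v3, 166). refcount(pp3)=2>1 -> COPY to pp5. 6 ppages; refcounts: pp0:2 pp1:1 pp2:2 pp3:1 pp4:1 pp5:1
Op 4: write(P0, v0, 175). refcount(pp0)=2>1 -> COPY to pp6. 7 ppages; refcounts: pp0:1 pp1:1 pp2:2 pp3:1 pp4:1 pp5:1 pp6:1
Op 5: read(P0, v3) -> 166. No state change.

Answer: 7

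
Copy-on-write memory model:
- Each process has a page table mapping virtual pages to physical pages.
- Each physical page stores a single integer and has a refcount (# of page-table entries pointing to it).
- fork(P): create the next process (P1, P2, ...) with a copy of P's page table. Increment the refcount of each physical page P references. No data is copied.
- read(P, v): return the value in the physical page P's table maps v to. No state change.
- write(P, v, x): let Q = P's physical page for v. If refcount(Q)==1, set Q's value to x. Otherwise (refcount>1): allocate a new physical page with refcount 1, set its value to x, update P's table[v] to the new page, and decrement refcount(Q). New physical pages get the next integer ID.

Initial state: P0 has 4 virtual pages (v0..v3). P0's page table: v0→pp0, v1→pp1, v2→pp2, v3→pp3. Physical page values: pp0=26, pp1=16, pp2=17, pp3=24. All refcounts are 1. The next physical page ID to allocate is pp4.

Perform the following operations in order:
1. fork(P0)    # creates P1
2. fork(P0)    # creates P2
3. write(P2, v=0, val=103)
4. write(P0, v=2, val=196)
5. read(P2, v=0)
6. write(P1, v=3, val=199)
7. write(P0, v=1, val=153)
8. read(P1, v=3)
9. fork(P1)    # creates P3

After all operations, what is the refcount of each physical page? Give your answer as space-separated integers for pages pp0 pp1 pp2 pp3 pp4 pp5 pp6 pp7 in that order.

Op 1: fork(P0) -> P1. 4 ppages; refcounts: pp0:2 pp1:2 pp2:2 pp3:2
Op 2: fork(P0) -> P2. 4 ppages; refcounts: pp0:3 pp1:3 pp2:3 pp3:3
Op 3: write(P2, v0, 103). refcount(pp0)=3>1 -> COPY to pp4. 5 ppages; refcounts: pp0:2 pp1:3 pp2:3 pp3:3 pp4:1
Op 4: write(P0, v2, 196). refcount(pp2)=3>1 -> COPY to pp5. 6 ppages; refcounts: pp0:2 pp1:3 pp2:2 pp3:3 pp4:1 pp5:1
Op 5: read(P2, v0) -> 103. No state change.
Op 6: write(P1, v3, 199). refcount(pp3)=3>1 -> COPY to pp6. 7 ppages; refcounts: pp0:2 pp1:3 pp2:2 pp3:2 pp4:1 pp5:1 pp6:1
Op 7: write(P0, v1, 153). refcount(pp1)=3>1 -> COPY to pp7. 8 ppages; refcounts: pp0:2 pp1:2 pp2:2 pp3:2 pp4:1 pp5:1 pp6:1 pp7:1
Op 8: read(P1, v3) -> 199. No state change.
Op 9: fork(P1) -> P3. 8 ppages; refcounts: pp0:3 pp1:3 pp2:3 pp3:2 pp4:1 pp5:1 pp6:2 pp7:1

Answer: 3 3 3 2 1 1 2 1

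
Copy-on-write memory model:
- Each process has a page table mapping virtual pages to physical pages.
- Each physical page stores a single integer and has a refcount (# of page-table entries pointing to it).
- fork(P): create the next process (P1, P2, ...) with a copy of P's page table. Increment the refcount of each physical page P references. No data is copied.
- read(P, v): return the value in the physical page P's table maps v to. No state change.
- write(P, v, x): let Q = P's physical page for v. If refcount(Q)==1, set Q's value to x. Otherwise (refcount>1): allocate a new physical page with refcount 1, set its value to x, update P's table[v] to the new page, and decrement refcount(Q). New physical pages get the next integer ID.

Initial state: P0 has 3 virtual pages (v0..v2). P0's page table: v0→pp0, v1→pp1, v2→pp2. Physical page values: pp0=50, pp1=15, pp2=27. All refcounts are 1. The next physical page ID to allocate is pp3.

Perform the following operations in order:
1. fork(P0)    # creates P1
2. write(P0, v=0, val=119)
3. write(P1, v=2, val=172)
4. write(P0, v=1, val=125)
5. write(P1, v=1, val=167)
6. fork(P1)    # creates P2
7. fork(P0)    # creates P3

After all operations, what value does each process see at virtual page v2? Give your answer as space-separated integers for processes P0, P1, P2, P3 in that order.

Op 1: fork(P0) -> P1. 3 ppages; refcounts: pp0:2 pp1:2 pp2:2
Op 2: write(P0, v0, 119). refcount(pp0)=2>1 -> COPY to pp3. 4 ppages; refcounts: pp0:1 pp1:2 pp2:2 pp3:1
Op 3: write(P1, v2, 172). refcount(pp2)=2>1 -> COPY to pp4. 5 ppages; refcounts: pp0:1 pp1:2 pp2:1 pp3:1 pp4:1
Op 4: write(P0, v1, 125). refcount(pp1)=2>1 -> COPY to pp5. 6 ppages; refcounts: pp0:1 pp1:1 pp2:1 pp3:1 pp4:1 pp5:1
Op 5: write(P1, v1, 167). refcount(pp1)=1 -> write in place. 6 ppages; refcounts: pp0:1 pp1:1 pp2:1 pp3:1 pp4:1 pp5:1
Op 6: fork(P1) -> P2. 6 ppages; refcounts: pp0:2 pp1:2 pp2:1 pp3:1 pp4:2 pp5:1
Op 7: fork(P0) -> P3. 6 ppages; refcounts: pp0:2 pp1:2 pp2:2 pp3:2 pp4:2 pp5:2
P0: v2 -> pp2 = 27
P1: v2 -> pp4 = 172
P2: v2 -> pp4 = 172
P3: v2 -> pp2 = 27

Answer: 27 172 172 27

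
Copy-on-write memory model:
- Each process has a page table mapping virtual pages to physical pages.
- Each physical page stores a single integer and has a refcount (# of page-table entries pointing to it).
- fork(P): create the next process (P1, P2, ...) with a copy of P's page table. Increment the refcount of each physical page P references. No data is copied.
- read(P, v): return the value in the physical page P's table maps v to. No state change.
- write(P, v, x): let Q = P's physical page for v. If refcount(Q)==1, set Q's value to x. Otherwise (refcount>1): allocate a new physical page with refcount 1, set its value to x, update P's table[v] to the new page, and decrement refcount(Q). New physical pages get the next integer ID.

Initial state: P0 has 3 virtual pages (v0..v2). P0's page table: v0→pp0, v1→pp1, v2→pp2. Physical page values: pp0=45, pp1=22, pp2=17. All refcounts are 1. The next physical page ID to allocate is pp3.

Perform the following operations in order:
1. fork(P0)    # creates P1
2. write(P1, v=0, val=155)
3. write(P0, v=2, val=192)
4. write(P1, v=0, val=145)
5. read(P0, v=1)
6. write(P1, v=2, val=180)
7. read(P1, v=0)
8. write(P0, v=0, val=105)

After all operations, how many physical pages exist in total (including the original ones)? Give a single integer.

Answer: 5

Derivation:
Op 1: fork(P0) -> P1. 3 ppages; refcounts: pp0:2 pp1:2 pp2:2
Op 2: write(P1, v0, 155). refcount(pp0)=2>1 -> COPY to pp3. 4 ppages; refcounts: pp0:1 pp1:2 pp2:2 pp3:1
Op 3: write(P0, v2, 192). refcount(pp2)=2>1 -> COPY to pp4. 5 ppages; refcounts: pp0:1 pp1:2 pp2:1 pp3:1 pp4:1
Op 4: write(P1, v0, 145). refcount(pp3)=1 -> write in place. 5 ppages; refcounts: pp0:1 pp1:2 pp2:1 pp3:1 pp4:1
Op 5: read(P0, v1) -> 22. No state change.
Op 6: write(P1, v2, 180). refcount(pp2)=1 -> write in place. 5 ppages; refcounts: pp0:1 pp1:2 pp2:1 pp3:1 pp4:1
Op 7: read(P1, v0) -> 145. No state change.
Op 8: write(P0, v0, 105). refcount(pp0)=1 -> write in place. 5 ppages; refcounts: pp0:1 pp1:2 pp2:1 pp3:1 pp4:1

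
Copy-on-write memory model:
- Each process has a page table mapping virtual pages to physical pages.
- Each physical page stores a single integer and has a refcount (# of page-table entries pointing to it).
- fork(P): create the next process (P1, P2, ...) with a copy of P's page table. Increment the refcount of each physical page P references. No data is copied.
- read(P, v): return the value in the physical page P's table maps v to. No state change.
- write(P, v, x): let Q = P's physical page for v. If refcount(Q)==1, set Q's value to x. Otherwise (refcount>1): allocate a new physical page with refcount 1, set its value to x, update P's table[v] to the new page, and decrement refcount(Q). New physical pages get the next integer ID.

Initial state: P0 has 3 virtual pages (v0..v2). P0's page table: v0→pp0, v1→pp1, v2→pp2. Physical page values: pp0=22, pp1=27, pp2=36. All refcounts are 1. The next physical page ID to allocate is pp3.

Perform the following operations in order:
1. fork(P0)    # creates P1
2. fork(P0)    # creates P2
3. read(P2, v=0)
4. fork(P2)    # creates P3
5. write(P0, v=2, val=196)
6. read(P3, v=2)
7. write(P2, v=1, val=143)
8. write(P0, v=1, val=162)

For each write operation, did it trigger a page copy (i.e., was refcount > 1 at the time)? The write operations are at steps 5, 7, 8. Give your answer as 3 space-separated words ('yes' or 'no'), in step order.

Op 1: fork(P0) -> P1. 3 ppages; refcounts: pp0:2 pp1:2 pp2:2
Op 2: fork(P0) -> P2. 3 ppages; refcounts: pp0:3 pp1:3 pp2:3
Op 3: read(P2, v0) -> 22. No state change.
Op 4: fork(P2) -> P3. 3 ppages; refcounts: pp0:4 pp1:4 pp2:4
Op 5: write(P0, v2, 196). refcount(pp2)=4>1 -> COPY to pp3. 4 ppages; refcounts: pp0:4 pp1:4 pp2:3 pp3:1
Op 6: read(P3, v2) -> 36. No state change.
Op 7: write(P2, v1, 143). refcount(pp1)=4>1 -> COPY to pp4. 5 ppages; refcounts: pp0:4 pp1:3 pp2:3 pp3:1 pp4:1
Op 8: write(P0, v1, 162). refcount(pp1)=3>1 -> COPY to pp5. 6 ppages; refcounts: pp0:4 pp1:2 pp2:3 pp3:1 pp4:1 pp5:1

yes yes yes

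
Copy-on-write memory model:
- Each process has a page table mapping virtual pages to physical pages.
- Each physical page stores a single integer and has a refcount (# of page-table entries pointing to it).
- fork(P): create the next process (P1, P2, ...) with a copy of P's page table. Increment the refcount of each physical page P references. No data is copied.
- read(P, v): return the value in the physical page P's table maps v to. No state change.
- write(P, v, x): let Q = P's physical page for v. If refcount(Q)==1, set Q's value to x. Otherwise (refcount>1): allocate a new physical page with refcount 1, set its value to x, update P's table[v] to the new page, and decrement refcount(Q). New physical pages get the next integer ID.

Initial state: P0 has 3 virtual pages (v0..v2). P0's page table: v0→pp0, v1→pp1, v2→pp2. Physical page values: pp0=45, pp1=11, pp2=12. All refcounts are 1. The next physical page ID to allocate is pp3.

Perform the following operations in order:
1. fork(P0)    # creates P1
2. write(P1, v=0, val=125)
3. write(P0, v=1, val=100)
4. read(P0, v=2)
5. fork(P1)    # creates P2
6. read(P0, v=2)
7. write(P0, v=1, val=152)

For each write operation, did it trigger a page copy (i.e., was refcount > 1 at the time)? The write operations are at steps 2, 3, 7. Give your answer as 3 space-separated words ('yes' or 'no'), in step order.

Op 1: fork(P0) -> P1. 3 ppages; refcounts: pp0:2 pp1:2 pp2:2
Op 2: write(P1, v0, 125). refcount(pp0)=2>1 -> COPY to pp3. 4 ppages; refcounts: pp0:1 pp1:2 pp2:2 pp3:1
Op 3: write(P0, v1, 100). refcount(pp1)=2>1 -> COPY to pp4. 5 ppages; refcounts: pp0:1 pp1:1 pp2:2 pp3:1 pp4:1
Op 4: read(P0, v2) -> 12. No state change.
Op 5: fork(P1) -> P2. 5 ppages; refcounts: pp0:1 pp1:2 pp2:3 pp3:2 pp4:1
Op 6: read(P0, v2) -> 12. No state change.
Op 7: write(P0, v1, 152). refcount(pp4)=1 -> write in place. 5 ppages; refcounts: pp0:1 pp1:2 pp2:3 pp3:2 pp4:1

yes yes no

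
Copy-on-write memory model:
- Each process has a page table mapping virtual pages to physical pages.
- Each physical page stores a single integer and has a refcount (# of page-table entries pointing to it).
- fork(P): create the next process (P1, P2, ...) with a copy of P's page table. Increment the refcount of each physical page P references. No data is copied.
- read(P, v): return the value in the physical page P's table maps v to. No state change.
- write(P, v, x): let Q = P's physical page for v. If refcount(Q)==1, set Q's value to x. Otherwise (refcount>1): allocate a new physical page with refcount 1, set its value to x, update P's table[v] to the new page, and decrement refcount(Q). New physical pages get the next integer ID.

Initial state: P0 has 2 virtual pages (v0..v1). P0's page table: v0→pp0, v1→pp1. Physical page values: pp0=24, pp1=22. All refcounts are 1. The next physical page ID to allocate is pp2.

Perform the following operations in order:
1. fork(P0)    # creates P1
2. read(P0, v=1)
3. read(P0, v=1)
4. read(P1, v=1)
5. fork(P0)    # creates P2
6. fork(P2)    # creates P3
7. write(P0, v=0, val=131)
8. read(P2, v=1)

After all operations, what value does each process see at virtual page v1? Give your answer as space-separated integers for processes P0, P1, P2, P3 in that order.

Answer: 22 22 22 22

Derivation:
Op 1: fork(P0) -> P1. 2 ppages; refcounts: pp0:2 pp1:2
Op 2: read(P0, v1) -> 22. No state change.
Op 3: read(P0, v1) -> 22. No state change.
Op 4: read(P1, v1) -> 22. No state change.
Op 5: fork(P0) -> P2. 2 ppages; refcounts: pp0:3 pp1:3
Op 6: fork(P2) -> P3. 2 ppages; refcounts: pp0:4 pp1:4
Op 7: write(P0, v0, 131). refcount(pp0)=4>1 -> COPY to pp2. 3 ppages; refcounts: pp0:3 pp1:4 pp2:1
Op 8: read(P2, v1) -> 22. No state change.
P0: v1 -> pp1 = 22
P1: v1 -> pp1 = 22
P2: v1 -> pp1 = 22
P3: v1 -> pp1 = 22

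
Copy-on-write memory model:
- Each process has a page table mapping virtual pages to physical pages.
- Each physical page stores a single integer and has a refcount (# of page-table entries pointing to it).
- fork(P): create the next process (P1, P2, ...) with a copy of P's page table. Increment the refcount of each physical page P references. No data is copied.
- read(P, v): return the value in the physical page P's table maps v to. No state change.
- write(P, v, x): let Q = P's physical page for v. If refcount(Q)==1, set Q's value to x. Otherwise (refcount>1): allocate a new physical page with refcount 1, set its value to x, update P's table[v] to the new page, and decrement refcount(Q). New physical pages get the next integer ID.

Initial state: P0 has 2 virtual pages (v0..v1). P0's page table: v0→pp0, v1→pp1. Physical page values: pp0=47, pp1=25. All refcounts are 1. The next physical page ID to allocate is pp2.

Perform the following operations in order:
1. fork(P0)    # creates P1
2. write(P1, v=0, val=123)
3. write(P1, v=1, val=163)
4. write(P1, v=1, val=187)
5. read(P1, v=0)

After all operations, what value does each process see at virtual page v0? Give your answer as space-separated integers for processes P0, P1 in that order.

Op 1: fork(P0) -> P1. 2 ppages; refcounts: pp0:2 pp1:2
Op 2: write(P1, v0, 123). refcount(pp0)=2>1 -> COPY to pp2. 3 ppages; refcounts: pp0:1 pp1:2 pp2:1
Op 3: write(P1, v1, 163). refcount(pp1)=2>1 -> COPY to pp3. 4 ppages; refcounts: pp0:1 pp1:1 pp2:1 pp3:1
Op 4: write(P1, v1, 187). refcount(pp3)=1 -> write in place. 4 ppages; refcounts: pp0:1 pp1:1 pp2:1 pp3:1
Op 5: read(P1, v0) -> 123. No state change.
P0: v0 -> pp0 = 47
P1: v0 -> pp2 = 123

Answer: 47 123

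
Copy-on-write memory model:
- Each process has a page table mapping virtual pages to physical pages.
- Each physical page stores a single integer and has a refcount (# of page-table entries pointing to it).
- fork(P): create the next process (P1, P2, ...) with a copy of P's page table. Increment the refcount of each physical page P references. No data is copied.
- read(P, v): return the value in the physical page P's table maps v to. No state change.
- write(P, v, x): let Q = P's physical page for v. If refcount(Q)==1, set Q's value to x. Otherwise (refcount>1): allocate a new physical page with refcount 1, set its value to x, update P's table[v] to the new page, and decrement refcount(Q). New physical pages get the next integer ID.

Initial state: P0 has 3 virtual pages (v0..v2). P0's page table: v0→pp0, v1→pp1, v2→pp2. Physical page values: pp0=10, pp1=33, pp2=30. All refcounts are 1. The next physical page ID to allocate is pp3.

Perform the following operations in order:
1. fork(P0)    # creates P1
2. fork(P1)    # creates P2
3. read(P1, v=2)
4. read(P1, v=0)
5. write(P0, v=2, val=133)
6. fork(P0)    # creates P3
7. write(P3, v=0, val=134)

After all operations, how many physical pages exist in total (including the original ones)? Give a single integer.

Answer: 5

Derivation:
Op 1: fork(P0) -> P1. 3 ppages; refcounts: pp0:2 pp1:2 pp2:2
Op 2: fork(P1) -> P2. 3 ppages; refcounts: pp0:3 pp1:3 pp2:3
Op 3: read(P1, v2) -> 30. No state change.
Op 4: read(P1, v0) -> 10. No state change.
Op 5: write(P0, v2, 133). refcount(pp2)=3>1 -> COPY to pp3. 4 ppages; refcounts: pp0:3 pp1:3 pp2:2 pp3:1
Op 6: fork(P0) -> P3. 4 ppages; refcounts: pp0:4 pp1:4 pp2:2 pp3:2
Op 7: write(P3, v0, 134). refcount(pp0)=4>1 -> COPY to pp4. 5 ppages; refcounts: pp0:3 pp1:4 pp2:2 pp3:2 pp4:1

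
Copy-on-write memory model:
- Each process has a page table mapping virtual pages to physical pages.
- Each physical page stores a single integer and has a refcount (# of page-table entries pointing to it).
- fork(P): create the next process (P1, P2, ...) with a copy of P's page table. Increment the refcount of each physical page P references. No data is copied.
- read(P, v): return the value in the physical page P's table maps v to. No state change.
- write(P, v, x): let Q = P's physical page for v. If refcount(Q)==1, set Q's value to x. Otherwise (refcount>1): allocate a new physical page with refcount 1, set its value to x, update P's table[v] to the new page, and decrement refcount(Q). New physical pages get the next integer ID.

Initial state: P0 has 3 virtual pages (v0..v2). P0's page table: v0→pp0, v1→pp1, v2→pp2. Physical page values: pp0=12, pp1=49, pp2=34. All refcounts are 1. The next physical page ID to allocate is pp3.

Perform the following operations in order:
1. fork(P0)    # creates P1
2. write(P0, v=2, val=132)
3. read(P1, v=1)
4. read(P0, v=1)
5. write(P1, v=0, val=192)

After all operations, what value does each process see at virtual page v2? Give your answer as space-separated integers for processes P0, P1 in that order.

Op 1: fork(P0) -> P1. 3 ppages; refcounts: pp0:2 pp1:2 pp2:2
Op 2: write(P0, v2, 132). refcount(pp2)=2>1 -> COPY to pp3. 4 ppages; refcounts: pp0:2 pp1:2 pp2:1 pp3:1
Op 3: read(P1, v1) -> 49. No state change.
Op 4: read(P0, v1) -> 49. No state change.
Op 5: write(P1, v0, 192). refcount(pp0)=2>1 -> COPY to pp4. 5 ppages; refcounts: pp0:1 pp1:2 pp2:1 pp3:1 pp4:1
P0: v2 -> pp3 = 132
P1: v2 -> pp2 = 34

Answer: 132 34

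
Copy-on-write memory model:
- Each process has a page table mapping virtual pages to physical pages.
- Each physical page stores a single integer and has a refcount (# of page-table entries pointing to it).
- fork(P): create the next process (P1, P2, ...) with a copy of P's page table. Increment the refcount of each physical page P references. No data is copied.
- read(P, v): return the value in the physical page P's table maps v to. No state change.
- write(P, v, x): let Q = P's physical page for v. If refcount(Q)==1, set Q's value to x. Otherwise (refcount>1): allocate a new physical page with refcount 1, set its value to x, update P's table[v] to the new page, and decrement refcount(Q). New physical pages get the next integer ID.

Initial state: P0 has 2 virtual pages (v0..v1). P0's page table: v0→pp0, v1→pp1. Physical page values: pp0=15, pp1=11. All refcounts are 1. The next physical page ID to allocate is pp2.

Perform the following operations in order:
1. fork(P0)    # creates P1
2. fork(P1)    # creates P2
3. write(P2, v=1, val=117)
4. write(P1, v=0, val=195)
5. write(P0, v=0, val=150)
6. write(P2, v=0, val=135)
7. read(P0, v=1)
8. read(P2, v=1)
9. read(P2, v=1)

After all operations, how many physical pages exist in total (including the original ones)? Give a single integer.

Op 1: fork(P0) -> P1. 2 ppages; refcounts: pp0:2 pp1:2
Op 2: fork(P1) -> P2. 2 ppages; refcounts: pp0:3 pp1:3
Op 3: write(P2, v1, 117). refcount(pp1)=3>1 -> COPY to pp2. 3 ppages; refcounts: pp0:3 pp1:2 pp2:1
Op 4: write(P1, v0, 195). refcount(pp0)=3>1 -> COPY to pp3. 4 ppages; refcounts: pp0:2 pp1:2 pp2:1 pp3:1
Op 5: write(P0, v0, 150). refcount(pp0)=2>1 -> COPY to pp4. 5 ppages; refcounts: pp0:1 pp1:2 pp2:1 pp3:1 pp4:1
Op 6: write(P2, v0, 135). refcount(pp0)=1 -> write in place. 5 ppages; refcounts: pp0:1 pp1:2 pp2:1 pp3:1 pp4:1
Op 7: read(P0, v1) -> 11. No state change.
Op 8: read(P2, v1) -> 117. No state change.
Op 9: read(P2, v1) -> 117. No state change.

Answer: 5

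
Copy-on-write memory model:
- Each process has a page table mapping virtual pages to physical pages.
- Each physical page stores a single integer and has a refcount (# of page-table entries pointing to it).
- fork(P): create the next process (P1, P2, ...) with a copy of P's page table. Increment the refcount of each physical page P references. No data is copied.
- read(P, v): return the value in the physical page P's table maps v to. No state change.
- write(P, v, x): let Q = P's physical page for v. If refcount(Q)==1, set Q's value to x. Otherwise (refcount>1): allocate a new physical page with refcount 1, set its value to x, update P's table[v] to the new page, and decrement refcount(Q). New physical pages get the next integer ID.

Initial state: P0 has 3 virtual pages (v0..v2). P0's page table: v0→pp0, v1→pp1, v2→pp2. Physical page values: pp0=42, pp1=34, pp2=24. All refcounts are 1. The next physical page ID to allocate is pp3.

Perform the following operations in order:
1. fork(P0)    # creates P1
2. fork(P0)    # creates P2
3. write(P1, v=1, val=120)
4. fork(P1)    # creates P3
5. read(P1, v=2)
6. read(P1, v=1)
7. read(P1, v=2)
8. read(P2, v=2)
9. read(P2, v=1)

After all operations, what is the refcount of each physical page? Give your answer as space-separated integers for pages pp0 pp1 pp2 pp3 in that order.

Op 1: fork(P0) -> P1. 3 ppages; refcounts: pp0:2 pp1:2 pp2:2
Op 2: fork(P0) -> P2. 3 ppages; refcounts: pp0:3 pp1:3 pp2:3
Op 3: write(P1, v1, 120). refcount(pp1)=3>1 -> COPY to pp3. 4 ppages; refcounts: pp0:3 pp1:2 pp2:3 pp3:1
Op 4: fork(P1) -> P3. 4 ppages; refcounts: pp0:4 pp1:2 pp2:4 pp3:2
Op 5: read(P1, v2) -> 24. No state change.
Op 6: read(P1, v1) -> 120. No state change.
Op 7: read(P1, v2) -> 24. No state change.
Op 8: read(P2, v2) -> 24. No state change.
Op 9: read(P2, v1) -> 34. No state change.

Answer: 4 2 4 2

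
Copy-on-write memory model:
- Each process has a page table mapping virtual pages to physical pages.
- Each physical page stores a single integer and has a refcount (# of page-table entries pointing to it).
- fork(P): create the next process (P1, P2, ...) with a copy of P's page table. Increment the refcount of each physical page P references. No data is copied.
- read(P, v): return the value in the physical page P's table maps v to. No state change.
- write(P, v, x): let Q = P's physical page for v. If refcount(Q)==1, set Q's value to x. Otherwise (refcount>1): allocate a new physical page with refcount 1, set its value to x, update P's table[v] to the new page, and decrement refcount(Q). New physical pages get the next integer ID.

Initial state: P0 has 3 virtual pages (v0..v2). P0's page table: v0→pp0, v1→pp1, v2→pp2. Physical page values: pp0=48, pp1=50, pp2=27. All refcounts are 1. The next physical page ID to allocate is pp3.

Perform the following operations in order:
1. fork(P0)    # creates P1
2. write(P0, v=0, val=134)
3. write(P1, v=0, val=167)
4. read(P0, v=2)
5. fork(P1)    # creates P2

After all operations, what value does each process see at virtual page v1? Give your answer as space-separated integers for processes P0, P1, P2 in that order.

Answer: 50 50 50

Derivation:
Op 1: fork(P0) -> P1. 3 ppages; refcounts: pp0:2 pp1:2 pp2:2
Op 2: write(P0, v0, 134). refcount(pp0)=2>1 -> COPY to pp3. 4 ppages; refcounts: pp0:1 pp1:2 pp2:2 pp3:1
Op 3: write(P1, v0, 167). refcount(pp0)=1 -> write in place. 4 ppages; refcounts: pp0:1 pp1:2 pp2:2 pp3:1
Op 4: read(P0, v2) -> 27. No state change.
Op 5: fork(P1) -> P2. 4 ppages; refcounts: pp0:2 pp1:3 pp2:3 pp3:1
P0: v1 -> pp1 = 50
P1: v1 -> pp1 = 50
P2: v1 -> pp1 = 50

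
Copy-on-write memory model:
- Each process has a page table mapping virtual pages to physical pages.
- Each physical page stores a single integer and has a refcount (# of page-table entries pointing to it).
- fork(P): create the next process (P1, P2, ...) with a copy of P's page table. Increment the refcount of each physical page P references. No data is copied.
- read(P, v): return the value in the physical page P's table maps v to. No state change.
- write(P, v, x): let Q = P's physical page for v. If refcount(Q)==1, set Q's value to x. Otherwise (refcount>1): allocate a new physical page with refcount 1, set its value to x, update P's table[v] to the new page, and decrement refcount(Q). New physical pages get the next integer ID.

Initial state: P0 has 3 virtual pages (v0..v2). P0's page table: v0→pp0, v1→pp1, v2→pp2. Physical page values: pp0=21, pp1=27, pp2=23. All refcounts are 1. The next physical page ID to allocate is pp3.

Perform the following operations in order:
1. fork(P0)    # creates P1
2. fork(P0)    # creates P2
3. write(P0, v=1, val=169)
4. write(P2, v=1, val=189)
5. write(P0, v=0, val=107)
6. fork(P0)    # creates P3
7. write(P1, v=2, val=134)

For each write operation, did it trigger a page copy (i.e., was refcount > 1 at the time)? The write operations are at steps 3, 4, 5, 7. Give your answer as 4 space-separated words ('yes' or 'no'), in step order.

Op 1: fork(P0) -> P1. 3 ppages; refcounts: pp0:2 pp1:2 pp2:2
Op 2: fork(P0) -> P2. 3 ppages; refcounts: pp0:3 pp1:3 pp2:3
Op 3: write(P0, v1, 169). refcount(pp1)=3>1 -> COPY to pp3. 4 ppages; refcounts: pp0:3 pp1:2 pp2:3 pp3:1
Op 4: write(P2, v1, 189). refcount(pp1)=2>1 -> COPY to pp4. 5 ppages; refcounts: pp0:3 pp1:1 pp2:3 pp3:1 pp4:1
Op 5: write(P0, v0, 107). refcount(pp0)=3>1 -> COPY to pp5. 6 ppages; refcounts: pp0:2 pp1:1 pp2:3 pp3:1 pp4:1 pp5:1
Op 6: fork(P0) -> P3. 6 ppages; refcounts: pp0:2 pp1:1 pp2:4 pp3:2 pp4:1 pp5:2
Op 7: write(P1, v2, 134). refcount(pp2)=4>1 -> COPY to pp6. 7 ppages; refcounts: pp0:2 pp1:1 pp2:3 pp3:2 pp4:1 pp5:2 pp6:1

yes yes yes yes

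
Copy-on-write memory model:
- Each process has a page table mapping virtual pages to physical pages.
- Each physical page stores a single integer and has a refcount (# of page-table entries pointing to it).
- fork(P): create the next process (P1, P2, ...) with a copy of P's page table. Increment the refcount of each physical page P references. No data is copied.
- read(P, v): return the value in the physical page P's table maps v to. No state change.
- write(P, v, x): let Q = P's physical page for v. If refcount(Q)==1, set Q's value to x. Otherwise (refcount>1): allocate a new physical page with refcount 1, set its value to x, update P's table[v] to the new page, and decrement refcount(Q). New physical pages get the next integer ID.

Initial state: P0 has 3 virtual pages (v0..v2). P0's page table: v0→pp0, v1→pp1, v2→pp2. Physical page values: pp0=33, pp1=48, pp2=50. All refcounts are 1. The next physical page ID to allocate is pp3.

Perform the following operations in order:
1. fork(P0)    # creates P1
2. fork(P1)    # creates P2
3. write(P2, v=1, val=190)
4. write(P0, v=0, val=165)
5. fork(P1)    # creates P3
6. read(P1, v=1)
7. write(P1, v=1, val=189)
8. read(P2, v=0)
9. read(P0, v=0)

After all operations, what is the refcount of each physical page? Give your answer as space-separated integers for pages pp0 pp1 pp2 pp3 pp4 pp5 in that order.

Answer: 3 2 4 1 1 1

Derivation:
Op 1: fork(P0) -> P1. 3 ppages; refcounts: pp0:2 pp1:2 pp2:2
Op 2: fork(P1) -> P2. 3 ppages; refcounts: pp0:3 pp1:3 pp2:3
Op 3: write(P2, v1, 190). refcount(pp1)=3>1 -> COPY to pp3. 4 ppages; refcounts: pp0:3 pp1:2 pp2:3 pp3:1
Op 4: write(P0, v0, 165). refcount(pp0)=3>1 -> COPY to pp4. 5 ppages; refcounts: pp0:2 pp1:2 pp2:3 pp3:1 pp4:1
Op 5: fork(P1) -> P3. 5 ppages; refcounts: pp0:3 pp1:3 pp2:4 pp3:1 pp4:1
Op 6: read(P1, v1) -> 48. No state change.
Op 7: write(P1, v1, 189). refcount(pp1)=3>1 -> COPY to pp5. 6 ppages; refcounts: pp0:3 pp1:2 pp2:4 pp3:1 pp4:1 pp5:1
Op 8: read(P2, v0) -> 33. No state change.
Op 9: read(P0, v0) -> 165. No state change.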